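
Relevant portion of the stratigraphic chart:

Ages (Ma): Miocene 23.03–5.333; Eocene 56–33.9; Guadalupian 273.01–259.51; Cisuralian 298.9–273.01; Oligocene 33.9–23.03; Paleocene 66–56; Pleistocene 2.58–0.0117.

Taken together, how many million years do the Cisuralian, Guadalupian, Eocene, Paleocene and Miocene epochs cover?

89.187 million years

Each duration: Cisuralian = 25.89; Guadalupian = 13.5; Eocene = 22.1; Paleocene = 10; Miocene = 17.697.
Sum: 25.89 + 13.5 + 22.1 + 10 + 17.697 = 89.187 Myr.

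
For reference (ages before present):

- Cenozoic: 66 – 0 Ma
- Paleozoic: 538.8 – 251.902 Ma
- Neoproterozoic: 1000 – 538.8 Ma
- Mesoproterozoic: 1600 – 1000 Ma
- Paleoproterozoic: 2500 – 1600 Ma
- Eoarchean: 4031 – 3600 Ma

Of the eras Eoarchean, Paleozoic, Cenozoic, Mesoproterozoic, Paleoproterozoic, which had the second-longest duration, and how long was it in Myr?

Mesoproterozoic, 600 million years

Start − end for each: Eoarchean 4031 − 3600 = 431; Paleozoic 538.8 − 251.902 = 286.898; Cenozoic 66 − 0 = 66; Mesoproterozoic 1600 − 1000 = 600; Paleoproterozoic 2500 − 1600 = 900.
Ranking these from longest: Paleoproterozoic > Mesoproterozoic > Eoarchean > Paleozoic > Cenozoic.
Position 2 in that ranking is Mesoproterozoic, which lasted 600 Myr.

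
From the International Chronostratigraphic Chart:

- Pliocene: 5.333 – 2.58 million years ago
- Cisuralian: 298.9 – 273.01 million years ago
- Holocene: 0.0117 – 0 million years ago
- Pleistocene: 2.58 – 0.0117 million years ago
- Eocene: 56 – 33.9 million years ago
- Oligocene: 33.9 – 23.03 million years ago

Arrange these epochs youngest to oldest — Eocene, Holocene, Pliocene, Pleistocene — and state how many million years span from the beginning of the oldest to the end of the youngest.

Holocene, Pleistocene, Pliocene, Eocene; total span 56 Myr

From the excerpt: Eocene 56–33.9; Holocene 0.0117–0; Pliocene 5.333–2.58; Pleistocene 2.58–0.0117 (Ma).
Larger Ma is earlier, so the oldest is Eocene and the youngest is Holocene; youngest to oldest: Holocene, Pleistocene, Pliocene, Eocene.
Oldest start 56 minus youngest end 0 gives 56 Myr overall.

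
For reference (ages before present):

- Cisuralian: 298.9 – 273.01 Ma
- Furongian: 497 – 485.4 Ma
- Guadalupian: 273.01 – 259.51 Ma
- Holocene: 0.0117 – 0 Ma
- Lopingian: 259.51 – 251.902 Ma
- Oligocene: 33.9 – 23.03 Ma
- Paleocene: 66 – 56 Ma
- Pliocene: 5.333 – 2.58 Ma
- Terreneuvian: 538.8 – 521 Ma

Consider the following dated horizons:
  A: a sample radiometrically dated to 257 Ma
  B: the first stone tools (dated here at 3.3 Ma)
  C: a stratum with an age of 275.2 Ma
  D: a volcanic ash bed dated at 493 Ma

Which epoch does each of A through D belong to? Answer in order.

Match each age against the start–end ranges in the excerpt: A = 257 Ma → Lopingian (259.51–251.902); B = 3.3 Ma → Pliocene (5.333–2.58); C = 275.2 Ma → Cisuralian (298.9–273.01); D = 493 Ma → Furongian (497–485.4).

A — Lopingian; B — Pliocene; C — Cisuralian; D — Furongian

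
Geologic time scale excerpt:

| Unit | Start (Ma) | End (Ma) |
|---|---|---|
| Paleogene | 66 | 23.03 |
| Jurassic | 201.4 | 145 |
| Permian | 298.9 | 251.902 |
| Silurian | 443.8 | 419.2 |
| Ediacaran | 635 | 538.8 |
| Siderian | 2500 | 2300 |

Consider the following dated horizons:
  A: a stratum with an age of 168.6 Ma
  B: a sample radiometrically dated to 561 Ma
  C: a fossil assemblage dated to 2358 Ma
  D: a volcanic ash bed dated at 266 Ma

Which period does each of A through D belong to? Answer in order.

Match each age against the start–end ranges in the excerpt: A = 168.6 Ma → Jurassic (201.4–145); B = 561 Ma → Ediacaran (635–538.8); C = 2358 Ma → Siderian (2500–2300); D = 266 Ma → Permian (298.9–251.902).

A — Jurassic; B — Ediacaran; C — Siderian; D — Permian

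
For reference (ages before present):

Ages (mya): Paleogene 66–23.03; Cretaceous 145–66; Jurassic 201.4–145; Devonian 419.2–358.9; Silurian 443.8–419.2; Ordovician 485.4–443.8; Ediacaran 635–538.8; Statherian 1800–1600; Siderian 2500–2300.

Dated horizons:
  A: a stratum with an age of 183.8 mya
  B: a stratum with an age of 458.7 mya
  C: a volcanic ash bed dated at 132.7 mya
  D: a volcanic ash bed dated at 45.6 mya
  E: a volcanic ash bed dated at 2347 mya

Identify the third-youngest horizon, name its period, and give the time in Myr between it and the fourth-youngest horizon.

A, in the Jurassic; 274.9 million years to B

Sorted youngest-first by Ma: D (45.6), C (132.7), A (183.8), B (458.7), E (2347).
The third youngest is A at 183.8 Ma, which lies in 201.4–145 Ma: the Jurassic.
The fourth youngest is B at 458.7 Ma; separation = |183.8 − 458.7| = 274.9 Myr.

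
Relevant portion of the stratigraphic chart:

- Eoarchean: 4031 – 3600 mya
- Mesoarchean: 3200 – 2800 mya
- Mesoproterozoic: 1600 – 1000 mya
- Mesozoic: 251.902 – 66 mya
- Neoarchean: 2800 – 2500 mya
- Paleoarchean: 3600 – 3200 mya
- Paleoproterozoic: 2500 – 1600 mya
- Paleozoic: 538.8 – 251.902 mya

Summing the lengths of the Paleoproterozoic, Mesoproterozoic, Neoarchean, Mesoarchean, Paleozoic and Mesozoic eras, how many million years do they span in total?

2672.8 million years

Duration is start − end for each: (2500 − 1600) + (1600 − 1000) + (2800 − 2500) + (3200 − 2800) + (538.8 − 251.902) + (251.902 − 66).
That is 900 + 600 + 300 + 400 + 286.898 + 185.902, which totals 2672.8 million years.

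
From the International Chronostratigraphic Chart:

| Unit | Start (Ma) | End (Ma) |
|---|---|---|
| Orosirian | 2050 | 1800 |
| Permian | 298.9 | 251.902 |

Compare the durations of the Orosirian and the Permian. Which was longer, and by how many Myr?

Orosirian, by 203.002 million years

Orosirian: 2050 − 1800 = 250 Myr.
Permian: 298.9 − 251.902 = 46.998 Myr.
Difference: 250 − 46.998 = 203.002 Myr, so the Orosirian was longer.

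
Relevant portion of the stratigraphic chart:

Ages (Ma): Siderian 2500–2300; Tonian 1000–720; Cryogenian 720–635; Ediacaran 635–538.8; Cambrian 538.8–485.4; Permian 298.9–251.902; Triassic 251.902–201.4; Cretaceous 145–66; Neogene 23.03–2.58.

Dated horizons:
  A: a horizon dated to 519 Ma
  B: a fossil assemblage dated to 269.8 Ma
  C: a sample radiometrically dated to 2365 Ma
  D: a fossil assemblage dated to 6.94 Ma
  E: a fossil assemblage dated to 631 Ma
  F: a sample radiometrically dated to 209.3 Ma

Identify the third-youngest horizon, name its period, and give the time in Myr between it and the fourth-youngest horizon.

B, in the Permian; 249.2 million years to A

Sorted youngest-first by Ma: D (6.94), F (209.3), B (269.8), A (519), E (631), C (2365).
The third youngest is B at 269.8 Ma, which lies in 298.9–251.902 Ma: the Permian.
The fourth youngest is A at 519 Ma; separation = |269.8 − 519| = 249.2 Myr.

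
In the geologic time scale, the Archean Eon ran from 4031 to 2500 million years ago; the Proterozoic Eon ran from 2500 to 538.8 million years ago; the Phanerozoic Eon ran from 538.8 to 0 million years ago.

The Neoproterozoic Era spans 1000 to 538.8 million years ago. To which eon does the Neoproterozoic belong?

The Neoproterozoic (1000–538.8 Ma) lies entirely within 2500–538.8 Ma, the Proterozoic Eon.

Proterozoic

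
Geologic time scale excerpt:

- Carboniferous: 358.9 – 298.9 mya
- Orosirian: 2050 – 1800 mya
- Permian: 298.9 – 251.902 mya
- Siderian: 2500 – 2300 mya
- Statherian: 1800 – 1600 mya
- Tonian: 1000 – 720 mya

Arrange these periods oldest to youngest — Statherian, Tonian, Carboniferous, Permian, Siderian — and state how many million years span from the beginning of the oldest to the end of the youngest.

From the excerpt: Statherian 1800–1600; Tonian 1000–720; Carboniferous 358.9–298.9; Permian 298.9–251.902; Siderian 2500–2300 (Ma).
Larger Ma is earlier, so the oldest is Siderian and the youngest is Permian; oldest to youngest: Siderian, Statherian, Tonian, Carboniferous, Permian.
Oldest start 2500 minus youngest end 251.902 gives 2248.098 Myr overall.

Siderian, Statherian, Tonian, Carboniferous, Permian; total span 2248.098 Myr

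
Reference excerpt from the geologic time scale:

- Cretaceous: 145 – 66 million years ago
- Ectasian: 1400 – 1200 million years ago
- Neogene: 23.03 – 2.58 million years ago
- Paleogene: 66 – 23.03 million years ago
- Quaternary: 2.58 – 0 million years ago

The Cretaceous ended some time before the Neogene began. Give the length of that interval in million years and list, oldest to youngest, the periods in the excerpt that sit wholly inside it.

The Cretaceous closes at 66 Ma and the Neogene opens at 23.03 Ma, so the interval is 66 − 23.03 = 42.97 Myr.
A period fits inside if it starts at or after 66 Ma and ends at or before 23.03 Ma; oldest first that gives Paleogene.

42.97 million years; Paleogene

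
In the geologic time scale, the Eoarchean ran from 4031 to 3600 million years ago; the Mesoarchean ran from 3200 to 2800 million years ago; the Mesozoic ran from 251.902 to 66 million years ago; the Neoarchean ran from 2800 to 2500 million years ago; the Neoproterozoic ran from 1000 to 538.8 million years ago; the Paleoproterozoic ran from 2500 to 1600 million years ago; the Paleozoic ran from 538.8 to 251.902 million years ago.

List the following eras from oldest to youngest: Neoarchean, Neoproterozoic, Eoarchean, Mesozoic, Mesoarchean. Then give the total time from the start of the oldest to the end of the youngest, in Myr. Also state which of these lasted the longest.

Eoarchean, Mesoarchean, Neoarchean, Neoproterozoic, Mesozoic; total span 3965 Myr; longest is Neoproterozoic

Start ages (Ma): Eoarchean 4031, Mesoarchean 3200, Neoarchean 2800, Neoproterozoic 1000, Mesozoic 251.902.
Ordered oldest to youngest: Eoarchean, Mesoarchean, Neoarchean, Neoproterozoic, Mesozoic.
Span = 4031 − 66 = 3965 Myr.
Durations: Neoproterozoic 461.2, Mesoarchean 400, Eoarchean 431, Mesozoic 185.902, Neoarchean 300 → longest is Neoproterozoic (461.2 Myr).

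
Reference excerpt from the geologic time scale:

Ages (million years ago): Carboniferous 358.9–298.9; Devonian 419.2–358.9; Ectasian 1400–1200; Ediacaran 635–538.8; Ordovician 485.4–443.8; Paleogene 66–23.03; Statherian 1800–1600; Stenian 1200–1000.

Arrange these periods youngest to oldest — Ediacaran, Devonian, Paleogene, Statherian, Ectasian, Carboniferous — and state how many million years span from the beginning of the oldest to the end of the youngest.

Start ages (Ma): Statherian 1800, Ectasian 1400, Ediacaran 635, Devonian 419.2, Carboniferous 358.9, Paleogene 66.
Ordered youngest to oldest: Paleogene, Carboniferous, Devonian, Ediacaran, Ectasian, Statherian.
Span = 1800 − 23.03 = 1776.97 Myr.

Paleogene, Carboniferous, Devonian, Ediacaran, Ectasian, Statherian; total span 1776.97 Myr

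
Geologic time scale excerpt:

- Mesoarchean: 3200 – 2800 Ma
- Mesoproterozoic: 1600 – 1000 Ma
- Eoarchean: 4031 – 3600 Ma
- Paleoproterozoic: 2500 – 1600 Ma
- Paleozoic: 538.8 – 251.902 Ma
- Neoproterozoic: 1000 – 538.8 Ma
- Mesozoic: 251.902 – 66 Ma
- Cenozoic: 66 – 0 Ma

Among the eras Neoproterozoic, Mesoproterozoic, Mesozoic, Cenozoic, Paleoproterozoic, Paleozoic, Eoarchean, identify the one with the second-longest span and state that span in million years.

Mesoproterozoic, 600 million years

Durations: Neoproterozoic 461.2; Mesoproterozoic 600; Mesozoic 185.902; Cenozoic 66; Paleoproterozoic 900; Paleozoic 286.898; Eoarchean 431 Myr.
Sorted longest-first: Paleoproterozoic (900), Mesoproterozoic (600), Neoproterozoic (461.2), Eoarchean (431), Paleozoic (286.898), Mesozoic (185.902), Cenozoic (66).
The second longest is Mesoproterozoic at 600 Myr.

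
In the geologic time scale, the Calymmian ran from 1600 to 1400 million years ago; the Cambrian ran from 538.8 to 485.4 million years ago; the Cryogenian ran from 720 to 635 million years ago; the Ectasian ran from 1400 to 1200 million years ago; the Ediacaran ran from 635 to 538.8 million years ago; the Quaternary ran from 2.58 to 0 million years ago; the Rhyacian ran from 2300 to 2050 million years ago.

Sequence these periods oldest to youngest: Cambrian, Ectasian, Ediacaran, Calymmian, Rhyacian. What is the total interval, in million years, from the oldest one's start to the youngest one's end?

From the excerpt: Cambrian 538.8–485.4; Ectasian 1400–1200; Ediacaran 635–538.8; Calymmian 1600–1400; Rhyacian 2300–2050 (Ma).
Larger Ma is earlier, so the oldest is Rhyacian and the youngest is Cambrian; oldest to youngest: Rhyacian, Calymmian, Ectasian, Ediacaran, Cambrian.
Oldest start 2300 minus youngest end 485.4 gives 1814.6 Myr overall.

Rhyacian, Calymmian, Ectasian, Ediacaran, Cambrian; total span 1814.6 Myr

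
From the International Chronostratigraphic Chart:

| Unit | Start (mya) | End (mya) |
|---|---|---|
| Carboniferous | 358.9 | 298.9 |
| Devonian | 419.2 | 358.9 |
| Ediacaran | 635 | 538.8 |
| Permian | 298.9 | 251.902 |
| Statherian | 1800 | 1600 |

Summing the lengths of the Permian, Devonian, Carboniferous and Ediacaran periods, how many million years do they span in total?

Each duration: Permian = 46.998; Devonian = 60.3; Carboniferous = 60; Ediacaran = 96.2.
Sum: 46.998 + 60.3 + 60 + 96.2 = 263.498 Myr.

263.498 million years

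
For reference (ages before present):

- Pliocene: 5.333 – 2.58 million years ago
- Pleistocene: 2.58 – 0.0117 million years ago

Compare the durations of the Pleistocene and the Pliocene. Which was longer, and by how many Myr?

Pliocene, by 0.1847 million years

Pleistocene: 2.58 − 0.0117 = 2.5683 Myr.
Pliocene: 5.333 − 2.58 = 2.753 Myr.
Difference: 2.753 − 2.5683 = 0.1847 Myr, so the Pliocene was longer.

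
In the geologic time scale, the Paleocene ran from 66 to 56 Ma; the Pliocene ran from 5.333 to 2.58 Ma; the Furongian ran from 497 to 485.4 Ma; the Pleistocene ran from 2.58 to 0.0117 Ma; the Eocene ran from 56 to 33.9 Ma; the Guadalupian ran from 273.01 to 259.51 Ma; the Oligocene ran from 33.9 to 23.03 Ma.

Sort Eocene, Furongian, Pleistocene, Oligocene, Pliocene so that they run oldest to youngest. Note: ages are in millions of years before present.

Furongian, then Eocene, then Oligocene, then Pliocene, then Pleistocene

The oldest of these is Furongian (starts 497 Ma) and the youngest is Pleistocene (ends 0.0117 Ma).
In between, by decreasing start age: Eocene (56), Oligocene (33.9), Pliocene (5.333).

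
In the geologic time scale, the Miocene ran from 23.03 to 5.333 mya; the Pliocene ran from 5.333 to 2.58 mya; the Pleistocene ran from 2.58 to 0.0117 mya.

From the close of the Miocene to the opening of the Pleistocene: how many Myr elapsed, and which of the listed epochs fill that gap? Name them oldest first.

2.753 million years; Pliocene

The Miocene closes at 5.333 Ma and the Pleistocene opens at 2.58 Ma, so the interval is 5.333 − 2.58 = 2.753 Myr.
An epoch fits inside if it starts at or after 5.333 Ma and ends at or before 2.58 Ma; oldest first that gives Pliocene.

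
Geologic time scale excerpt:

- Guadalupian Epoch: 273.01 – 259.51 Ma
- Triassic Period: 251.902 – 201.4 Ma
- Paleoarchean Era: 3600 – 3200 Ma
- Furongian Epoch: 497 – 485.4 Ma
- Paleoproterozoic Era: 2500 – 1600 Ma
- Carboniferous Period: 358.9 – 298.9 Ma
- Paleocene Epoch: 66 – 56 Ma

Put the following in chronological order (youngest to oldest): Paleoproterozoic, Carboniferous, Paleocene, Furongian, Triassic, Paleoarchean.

Sorting by start age (ascending Ma, since larger Ma = older): Paleocene start 66, Triassic start 251.902, Carboniferous start 358.9, Furongian start 497, Paleoproterozoic start 2500, Paleoarchean start 3600.

Paleocene, Triassic, Carboniferous, Furongian, Paleoproterozoic, Paleoarchean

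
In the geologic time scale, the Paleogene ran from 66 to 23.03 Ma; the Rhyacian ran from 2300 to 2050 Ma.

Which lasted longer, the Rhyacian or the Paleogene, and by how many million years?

Rhyacian, by 207.03 million years

Rhyacian: 2300 − 2050 = 250 Myr.
Paleogene: 66 − 23.03 = 42.97 Myr.
Difference: 250 − 42.97 = 207.03 Myr, so the Rhyacian was longer.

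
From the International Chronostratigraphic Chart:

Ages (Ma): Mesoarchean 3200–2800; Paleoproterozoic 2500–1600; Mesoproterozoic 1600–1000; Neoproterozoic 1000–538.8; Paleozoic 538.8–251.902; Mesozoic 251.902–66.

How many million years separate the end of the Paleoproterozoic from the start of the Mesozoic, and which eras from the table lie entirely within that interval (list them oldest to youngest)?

1348.098 million years; Mesoproterozoic, Neoproterozoic, Paleozoic

The Paleoproterozoic closes at 1600 Ma and the Mesozoic opens at 251.902 Ma, so the interval is 1600 − 251.902 = 1348.098 Myr.
An era fits inside if it starts at or after 1600 Ma and ends at or before 251.902 Ma; oldest first that gives Mesoproterozoic, Neoproterozoic, Paleozoic.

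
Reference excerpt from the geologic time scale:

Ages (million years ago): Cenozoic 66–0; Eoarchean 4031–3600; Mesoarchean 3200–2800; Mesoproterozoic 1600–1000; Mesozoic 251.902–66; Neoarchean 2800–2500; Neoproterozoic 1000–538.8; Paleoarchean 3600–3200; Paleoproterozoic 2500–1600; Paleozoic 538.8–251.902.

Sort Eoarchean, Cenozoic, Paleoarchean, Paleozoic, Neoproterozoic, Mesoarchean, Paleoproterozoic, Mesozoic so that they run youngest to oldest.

Cenozoic → Mesozoic → Paleozoic → Neoproterozoic → Paleoproterozoic → Mesoarchean → Paleoarchean → Eoarchean

Sorting by start age (ascending Ma, since larger Ma = older): Cenozoic began 66, Mesozoic began 251.902, Paleozoic began 538.8, Neoproterozoic began 1000, Paleoproterozoic began 2500, Mesoarchean began 3200, Paleoarchean began 3600, Eoarchean began 4031.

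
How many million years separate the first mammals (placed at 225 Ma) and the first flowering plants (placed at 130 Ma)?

225 − 130 = 95 million years.

95 million years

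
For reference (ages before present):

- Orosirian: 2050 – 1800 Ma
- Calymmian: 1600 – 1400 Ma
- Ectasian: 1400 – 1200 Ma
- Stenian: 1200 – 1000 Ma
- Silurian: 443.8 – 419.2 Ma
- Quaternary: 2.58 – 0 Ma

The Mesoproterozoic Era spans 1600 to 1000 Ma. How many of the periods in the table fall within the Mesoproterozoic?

3

Periods inside 1600–1000 Ma: Calymmian, Ectasian, Stenian — 3 in total.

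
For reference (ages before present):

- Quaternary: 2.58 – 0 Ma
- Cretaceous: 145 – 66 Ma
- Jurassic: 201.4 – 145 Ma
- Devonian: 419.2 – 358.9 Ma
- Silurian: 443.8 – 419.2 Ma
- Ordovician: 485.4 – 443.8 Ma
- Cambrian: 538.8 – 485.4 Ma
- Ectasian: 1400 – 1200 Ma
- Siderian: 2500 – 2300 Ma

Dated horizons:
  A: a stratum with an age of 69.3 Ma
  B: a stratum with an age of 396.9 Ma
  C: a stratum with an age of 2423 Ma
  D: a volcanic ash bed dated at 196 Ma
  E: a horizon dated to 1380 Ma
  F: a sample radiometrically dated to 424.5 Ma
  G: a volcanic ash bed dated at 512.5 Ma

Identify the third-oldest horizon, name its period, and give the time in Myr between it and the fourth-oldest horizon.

G, in the Cambrian; 88 million years to F

Larger Ma means older, so oldest first: C 2423 > E 1380 > G 512.5 > F 424.5 > B 396.9 > D 196 > A 69.3.
Counting 3 along gives G (512.5 Ma); the excerpt puts that inside the Cambrian, 538.8–485.4 Ma.
Next in line is F (424.5 Ma), and 512.5 − 424.5 = 88 Myr.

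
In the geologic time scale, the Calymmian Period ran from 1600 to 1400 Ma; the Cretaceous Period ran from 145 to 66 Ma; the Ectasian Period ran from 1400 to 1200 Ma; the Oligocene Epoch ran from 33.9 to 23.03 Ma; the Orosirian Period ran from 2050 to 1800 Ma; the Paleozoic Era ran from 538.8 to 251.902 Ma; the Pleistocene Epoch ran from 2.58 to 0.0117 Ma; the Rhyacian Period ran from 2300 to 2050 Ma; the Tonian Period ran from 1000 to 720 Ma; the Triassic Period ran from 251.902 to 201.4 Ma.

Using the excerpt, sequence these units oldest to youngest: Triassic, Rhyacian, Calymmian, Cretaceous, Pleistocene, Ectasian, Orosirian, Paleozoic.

The oldest of these is Rhyacian (starts 2300 Ma) and the youngest is Pleistocene (ends 0.0117 Ma).
In between, by decreasing start age: Orosirian (2050), Calymmian (1600), Ectasian (1400), Paleozoic (538.8), Triassic (251.902), Cretaceous (145).

Rhyacian, Orosirian, Calymmian, Ectasian, Paleozoic, Triassic, Cretaceous, Pleistocene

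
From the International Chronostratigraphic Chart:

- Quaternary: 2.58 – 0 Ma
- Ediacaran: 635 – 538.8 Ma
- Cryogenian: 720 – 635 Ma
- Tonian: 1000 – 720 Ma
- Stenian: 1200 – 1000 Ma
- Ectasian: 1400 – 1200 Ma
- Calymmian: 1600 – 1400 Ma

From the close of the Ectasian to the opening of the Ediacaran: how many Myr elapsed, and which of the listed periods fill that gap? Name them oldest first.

565 million years; Stenian, Tonian, Cryogenian

End of Ectasian = 1200 Ma; start of Ediacaran = 635 Ma.
Gap = 1200 − 635 = 565 Myr.
Periods wholly inside 1200–635 Ma: Stenian (1200–1000), Tonian (1000–720), Cryogenian (720–635).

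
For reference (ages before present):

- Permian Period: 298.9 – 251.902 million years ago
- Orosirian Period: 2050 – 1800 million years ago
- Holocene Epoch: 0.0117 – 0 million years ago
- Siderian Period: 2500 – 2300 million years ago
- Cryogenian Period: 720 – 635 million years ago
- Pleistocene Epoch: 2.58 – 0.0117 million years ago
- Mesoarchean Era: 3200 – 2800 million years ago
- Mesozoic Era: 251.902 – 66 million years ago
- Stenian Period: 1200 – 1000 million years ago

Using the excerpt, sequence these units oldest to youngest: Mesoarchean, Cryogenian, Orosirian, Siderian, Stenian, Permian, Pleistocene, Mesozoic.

Read off each span (Ma): Mesoarchean 3200–2800; Cryogenian 720–635; Orosirian 2050–1800; Siderian 2500–2300; Stenian 1200–1000; Permian 298.9–251.902; Pleistocene 2.58–0.0117; Mesozoic 251.902–66.
Larger Ma is older, so oldest→youngest is Mesoarchean, Siderian, Orosirian, Stenian, Cryogenian, Permian, Mesozoic, Pleistocene.

Mesoarchean → Siderian → Orosirian → Stenian → Cryogenian → Permian → Mesozoic → Pleistocene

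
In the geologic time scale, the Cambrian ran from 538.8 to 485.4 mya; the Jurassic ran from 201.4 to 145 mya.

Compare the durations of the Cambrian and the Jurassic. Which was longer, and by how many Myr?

Jurassic, by 3 million years

Cambrian: 538.8 − 485.4 = 53.4 Myr.
Jurassic: 201.4 − 145 = 56.4 Myr.
Difference: 56.4 − 53.4 = 3 Myr, so the Jurassic was longer.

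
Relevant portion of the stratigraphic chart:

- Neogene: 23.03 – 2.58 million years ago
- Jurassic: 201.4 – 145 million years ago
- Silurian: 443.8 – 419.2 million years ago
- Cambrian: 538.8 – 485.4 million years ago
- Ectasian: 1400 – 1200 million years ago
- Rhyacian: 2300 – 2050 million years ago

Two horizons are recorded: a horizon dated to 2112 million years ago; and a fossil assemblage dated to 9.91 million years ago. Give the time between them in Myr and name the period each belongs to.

2102.09 million years apart; the first in the Rhyacian, the second in the Neogene

Elapsed time: 2112 − 9.91 = 2102.09 Myr.
2112 Ma lies within 2300–2050 Ma: Rhyacian.
9.91 Ma lies within 23.03–2.58 Ma: Neogene.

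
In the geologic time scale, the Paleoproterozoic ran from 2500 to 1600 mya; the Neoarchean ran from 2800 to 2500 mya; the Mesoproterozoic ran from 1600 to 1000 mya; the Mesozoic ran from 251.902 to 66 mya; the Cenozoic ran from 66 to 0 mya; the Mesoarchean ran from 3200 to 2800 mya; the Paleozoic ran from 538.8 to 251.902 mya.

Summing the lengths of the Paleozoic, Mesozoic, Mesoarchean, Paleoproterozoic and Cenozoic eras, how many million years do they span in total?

1838.8 million years

Duration is start − end for each: (538.8 − 251.902) + (251.902 − 66) + (3200 − 2800) + (2500 − 1600) + (66 − 0).
That is 286.898 + 185.902 + 400 + 900 + 66, which totals 1838.8 million years.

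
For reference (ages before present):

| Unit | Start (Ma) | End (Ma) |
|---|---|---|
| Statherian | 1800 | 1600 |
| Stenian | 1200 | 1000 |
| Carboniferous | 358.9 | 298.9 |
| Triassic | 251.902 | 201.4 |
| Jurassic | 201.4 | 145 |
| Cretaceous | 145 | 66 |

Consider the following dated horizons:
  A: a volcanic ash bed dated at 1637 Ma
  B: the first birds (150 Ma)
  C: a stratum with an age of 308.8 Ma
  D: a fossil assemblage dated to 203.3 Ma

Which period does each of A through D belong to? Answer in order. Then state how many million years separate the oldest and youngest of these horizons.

Match each age against the start–end ranges in the excerpt: A = 1637 Ma → Statherian (1800–1600); B = 150 Ma → Jurassic (201.4–145); C = 308.8 Ma → Carboniferous (358.9–298.9); D = 203.3 Ma → Triassic (251.902–201.4).
The largest age is 1637 Ma and the smallest is 150 Ma; their difference is 1487 Myr.

A — Statherian; B — Jurassic; C — Carboniferous; D — Triassic; span 1487 million years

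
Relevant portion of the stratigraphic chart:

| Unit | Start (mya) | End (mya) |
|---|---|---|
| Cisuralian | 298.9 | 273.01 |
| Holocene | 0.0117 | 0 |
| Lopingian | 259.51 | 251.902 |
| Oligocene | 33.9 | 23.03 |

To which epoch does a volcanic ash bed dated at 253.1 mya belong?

Lopingian

253.1 Ma lies between 259.51 and 251.902 Ma, so it falls in the Lopingian.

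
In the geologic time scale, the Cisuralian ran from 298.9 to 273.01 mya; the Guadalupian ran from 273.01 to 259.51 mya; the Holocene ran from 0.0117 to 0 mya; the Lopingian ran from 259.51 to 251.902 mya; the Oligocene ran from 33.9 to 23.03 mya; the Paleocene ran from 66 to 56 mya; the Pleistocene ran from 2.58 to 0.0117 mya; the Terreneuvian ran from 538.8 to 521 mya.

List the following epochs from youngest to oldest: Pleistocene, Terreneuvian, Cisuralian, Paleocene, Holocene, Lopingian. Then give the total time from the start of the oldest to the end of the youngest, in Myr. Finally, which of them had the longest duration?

Holocene → Pleistocene → Paleocene → Lopingian → Cisuralian → Terreneuvian; total span 538.8 Myr; longest is Cisuralian

Start ages (Ma): Terreneuvian 538.8, Cisuralian 298.9, Lopingian 259.51, Paleocene 66, Pleistocene 2.58, Holocene 0.0117.
Ordered youngest to oldest: Holocene, Pleistocene, Paleocene, Lopingian, Cisuralian, Terreneuvian.
Span = 538.8 − 0 = 538.8 Myr.
Durations: Lopingian 7.608, Holocene 0.0117, Cisuralian 25.89, Paleocene 10, Pleistocene 2.5683, Terreneuvian 17.8 → longest is Cisuralian (25.89 Myr).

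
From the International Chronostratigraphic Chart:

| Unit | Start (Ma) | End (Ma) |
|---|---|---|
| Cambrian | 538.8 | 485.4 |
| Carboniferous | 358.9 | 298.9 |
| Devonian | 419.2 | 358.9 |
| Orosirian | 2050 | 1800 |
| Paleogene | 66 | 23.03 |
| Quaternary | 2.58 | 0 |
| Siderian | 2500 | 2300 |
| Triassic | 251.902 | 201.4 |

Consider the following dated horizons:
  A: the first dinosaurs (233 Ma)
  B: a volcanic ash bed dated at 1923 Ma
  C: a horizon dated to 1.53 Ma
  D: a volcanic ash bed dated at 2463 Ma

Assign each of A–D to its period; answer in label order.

A — Triassic; B — Orosirian; C — Quaternary; D — Siderian

A: 233 Ma lies in 251.902–201.4 Ma, so Triassic.
B: 1923 Ma lies in 2050–1800 Ma, so Orosirian.
C: 1.53 Ma lies in 2.58–0 Ma, so Quaternary.
D: 2463 Ma lies in 2500–2300 Ma, so Siderian.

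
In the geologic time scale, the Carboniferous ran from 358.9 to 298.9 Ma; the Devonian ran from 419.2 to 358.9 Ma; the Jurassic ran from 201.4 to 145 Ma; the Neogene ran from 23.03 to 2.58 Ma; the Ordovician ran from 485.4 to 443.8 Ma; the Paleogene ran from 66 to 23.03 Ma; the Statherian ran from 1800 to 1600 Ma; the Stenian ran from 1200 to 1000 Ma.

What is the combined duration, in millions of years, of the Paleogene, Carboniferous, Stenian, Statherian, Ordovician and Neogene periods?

565.02 million years

Each duration: Paleogene = 42.97; Carboniferous = 60; Stenian = 200; Statherian = 200; Ordovician = 41.6; Neogene = 20.45.
Sum: 42.97 + 60 + 200 + 200 + 41.6 + 20.45 = 565.02 Myr.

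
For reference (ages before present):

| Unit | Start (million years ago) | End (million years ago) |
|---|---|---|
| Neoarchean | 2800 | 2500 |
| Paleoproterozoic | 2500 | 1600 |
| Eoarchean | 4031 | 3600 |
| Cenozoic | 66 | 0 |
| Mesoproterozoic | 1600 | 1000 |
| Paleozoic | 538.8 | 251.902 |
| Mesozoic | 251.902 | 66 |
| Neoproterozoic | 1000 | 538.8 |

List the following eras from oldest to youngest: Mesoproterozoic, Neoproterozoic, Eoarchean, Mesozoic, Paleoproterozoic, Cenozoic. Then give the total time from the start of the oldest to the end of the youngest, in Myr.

Start ages (Ma): Eoarchean 4031, Paleoproterozoic 2500, Mesoproterozoic 1600, Neoproterozoic 1000, Mesozoic 251.902, Cenozoic 66.
Ordered oldest to youngest: Eoarchean, Paleoproterozoic, Mesoproterozoic, Neoproterozoic, Mesozoic, Cenozoic.
Span = 4031 − 0 = 4031 Myr.

Eoarchean, Paleoproterozoic, Mesoproterozoic, Neoproterozoic, Mesozoic, Cenozoic; total span 4031 Myr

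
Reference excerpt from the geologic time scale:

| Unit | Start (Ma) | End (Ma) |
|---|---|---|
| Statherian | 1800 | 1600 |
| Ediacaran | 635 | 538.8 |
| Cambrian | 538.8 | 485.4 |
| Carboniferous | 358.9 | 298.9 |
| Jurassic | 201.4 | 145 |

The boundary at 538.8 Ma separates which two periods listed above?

The Ediacaran ends at 538.8 Ma and the Cambrian begins at 538.8 Ma, so they share that boundary.

Ediacaran and Cambrian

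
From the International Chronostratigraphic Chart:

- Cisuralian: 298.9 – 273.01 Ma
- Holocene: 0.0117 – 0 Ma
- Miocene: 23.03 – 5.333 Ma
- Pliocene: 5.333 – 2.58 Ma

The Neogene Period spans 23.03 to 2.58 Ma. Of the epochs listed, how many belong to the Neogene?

2

Epochs inside 23.03–2.58 Ma: Miocene, Pliocene — 2 in total.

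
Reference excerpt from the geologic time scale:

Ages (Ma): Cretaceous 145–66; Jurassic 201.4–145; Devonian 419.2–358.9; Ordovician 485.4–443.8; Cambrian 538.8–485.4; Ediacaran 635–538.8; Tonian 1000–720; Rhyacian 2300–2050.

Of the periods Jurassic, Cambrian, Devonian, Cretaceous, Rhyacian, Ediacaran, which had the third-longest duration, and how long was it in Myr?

Cretaceous, 79 million years

Durations: Jurassic 56.4; Cambrian 53.4; Devonian 60.3; Cretaceous 79; Rhyacian 250; Ediacaran 96.2 Myr.
Sorted longest-first: Rhyacian (250), Ediacaran (96.2), Cretaceous (79), Devonian (60.3), Jurassic (56.4), Cambrian (53.4).
The third longest is Cretaceous at 79 Myr.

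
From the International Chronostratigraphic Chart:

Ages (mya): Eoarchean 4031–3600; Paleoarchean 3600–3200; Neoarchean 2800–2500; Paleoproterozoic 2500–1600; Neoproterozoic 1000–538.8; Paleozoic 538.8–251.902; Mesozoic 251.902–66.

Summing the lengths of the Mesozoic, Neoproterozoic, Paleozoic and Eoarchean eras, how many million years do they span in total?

1365 million years

Each duration: Mesozoic = 185.902; Neoproterozoic = 461.2; Paleozoic = 286.898; Eoarchean = 431.
Sum: 185.902 + 461.2 + 286.898 + 431 = 1365 Myr.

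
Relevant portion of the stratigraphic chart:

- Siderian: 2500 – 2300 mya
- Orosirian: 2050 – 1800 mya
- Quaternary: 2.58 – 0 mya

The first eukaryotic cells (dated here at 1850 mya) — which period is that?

1850 Ma lies between 2050 and 1800 Ma, so it falls in the Orosirian.

Orosirian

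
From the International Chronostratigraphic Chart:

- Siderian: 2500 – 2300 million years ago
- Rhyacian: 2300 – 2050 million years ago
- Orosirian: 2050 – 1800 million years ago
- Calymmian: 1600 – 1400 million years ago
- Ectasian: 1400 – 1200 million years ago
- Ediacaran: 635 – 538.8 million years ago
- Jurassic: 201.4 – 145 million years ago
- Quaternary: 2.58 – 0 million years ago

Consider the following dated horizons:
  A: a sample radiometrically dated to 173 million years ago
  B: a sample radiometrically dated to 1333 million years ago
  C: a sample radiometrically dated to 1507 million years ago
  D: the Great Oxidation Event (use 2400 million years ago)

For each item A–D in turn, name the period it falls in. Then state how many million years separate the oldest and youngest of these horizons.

Match each age against the start–end ranges in the excerpt: A = 173 Ma → Jurassic (201.4–145); B = 1333 Ma → Ectasian (1400–1200); C = 1507 Ma → Calymmian (1600–1400); D = 2400 Ma → Siderian (2500–2300).
The largest age is 2400 Ma and the smallest is 173 Ma; their difference is 2227 Myr.

A — Jurassic; B — Ectasian; C — Calymmian; D — Siderian; span 2227 million years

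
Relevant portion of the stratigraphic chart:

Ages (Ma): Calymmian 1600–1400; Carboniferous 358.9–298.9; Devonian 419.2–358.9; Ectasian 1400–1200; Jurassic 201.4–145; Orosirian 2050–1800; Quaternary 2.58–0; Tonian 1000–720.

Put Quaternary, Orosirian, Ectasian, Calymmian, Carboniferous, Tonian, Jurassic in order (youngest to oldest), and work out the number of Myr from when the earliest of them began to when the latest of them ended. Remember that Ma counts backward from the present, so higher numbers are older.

Quaternary → Jurassic → Carboniferous → Tonian → Ectasian → Calymmian → Orosirian; total span 2050 Myr

Start ages (Ma): Orosirian 2050, Calymmian 1600, Ectasian 1400, Tonian 1000, Carboniferous 358.9, Jurassic 201.4, Quaternary 2.58.
Ordered youngest to oldest: Quaternary, Jurassic, Carboniferous, Tonian, Ectasian, Calymmian, Orosirian.
Span = 2050 − 0 = 2050 Myr.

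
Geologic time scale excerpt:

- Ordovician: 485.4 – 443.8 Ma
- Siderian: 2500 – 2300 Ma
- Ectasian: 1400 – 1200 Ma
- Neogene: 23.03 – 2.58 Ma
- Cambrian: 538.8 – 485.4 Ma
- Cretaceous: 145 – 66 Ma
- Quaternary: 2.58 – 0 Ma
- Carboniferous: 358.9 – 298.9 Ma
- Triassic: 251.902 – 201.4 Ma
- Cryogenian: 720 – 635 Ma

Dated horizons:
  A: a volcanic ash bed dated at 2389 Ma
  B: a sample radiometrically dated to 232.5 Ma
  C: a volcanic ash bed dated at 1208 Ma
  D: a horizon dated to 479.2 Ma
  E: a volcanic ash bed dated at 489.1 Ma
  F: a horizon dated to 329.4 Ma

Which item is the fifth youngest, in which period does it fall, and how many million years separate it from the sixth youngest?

Smaller Ma means younger, so youngest first: B 232.5 < F 329.4 < D 479.2 < E 489.1 < C 1208 < A 2389.
Counting 5 along gives C (1208 Ma); the excerpt puts that inside the Ectasian, 1400–1200 Ma.
Next in line is A (2389 Ma), and 2389 − 1208 = 1181 Myr.

C, in the Ectasian; 1181 million years to A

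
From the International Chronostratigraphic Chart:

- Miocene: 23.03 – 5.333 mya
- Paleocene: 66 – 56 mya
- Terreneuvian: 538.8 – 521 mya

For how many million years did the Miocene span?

17.697 million years

23.03 − 5.333 = 17.697 million years.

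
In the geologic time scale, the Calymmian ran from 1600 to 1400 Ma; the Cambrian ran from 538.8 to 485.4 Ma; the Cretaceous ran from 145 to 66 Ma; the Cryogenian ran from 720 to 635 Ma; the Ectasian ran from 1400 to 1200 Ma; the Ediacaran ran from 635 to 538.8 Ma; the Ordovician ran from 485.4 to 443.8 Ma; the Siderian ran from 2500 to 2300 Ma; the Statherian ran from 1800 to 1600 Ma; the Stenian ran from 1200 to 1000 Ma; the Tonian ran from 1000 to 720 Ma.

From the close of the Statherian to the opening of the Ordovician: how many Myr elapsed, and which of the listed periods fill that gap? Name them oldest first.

1114.6 million years; Calymmian, Ectasian, Stenian, Tonian, Cryogenian, Ediacaran, Cambrian

End of Statherian = 1600 Ma; start of Ordovician = 485.4 Ma.
Gap = 1600 − 485.4 = 1114.6 Myr.
Periods wholly inside 1600–485.4 Ma: Calymmian (1600–1400), Ectasian (1400–1200), Stenian (1200–1000), Tonian (1000–720), Cryogenian (720–635), Ediacaran (635–538.8), Cambrian (538.8–485.4).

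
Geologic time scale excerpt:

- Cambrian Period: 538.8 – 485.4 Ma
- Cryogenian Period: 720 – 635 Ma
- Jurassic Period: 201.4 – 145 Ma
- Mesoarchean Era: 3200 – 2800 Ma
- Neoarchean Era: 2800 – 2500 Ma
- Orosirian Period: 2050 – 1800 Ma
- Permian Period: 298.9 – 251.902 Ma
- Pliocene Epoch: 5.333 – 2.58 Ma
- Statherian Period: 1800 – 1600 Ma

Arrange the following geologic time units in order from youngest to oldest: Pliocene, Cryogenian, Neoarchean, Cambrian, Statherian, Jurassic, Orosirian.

The oldest of these is Neoarchean (starts 2800 Ma) and the youngest is Pliocene (ends 2.58 Ma).
In between, by decreasing start age: Orosirian (2050), Statherian (1800), Cryogenian (720), Cambrian (538.8), Jurassic (201.4).
Listing youngest first means reversing that sequence.

Pliocene, then Jurassic, then Cambrian, then Cryogenian, then Statherian, then Orosirian, then Neoarchean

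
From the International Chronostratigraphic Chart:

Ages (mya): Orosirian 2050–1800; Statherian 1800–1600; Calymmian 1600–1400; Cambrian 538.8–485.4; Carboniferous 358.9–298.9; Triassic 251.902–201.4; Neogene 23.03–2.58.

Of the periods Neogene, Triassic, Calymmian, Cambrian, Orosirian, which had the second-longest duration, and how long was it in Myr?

Durations: Neogene 20.45; Triassic 50.502; Calymmian 200; Cambrian 53.4; Orosirian 250 Myr.
Sorted longest-first: Orosirian (250), Calymmian (200), Cambrian (53.4), Triassic (50.502), Neogene (20.45).
The second longest is Calymmian at 200 Myr.

Calymmian, 200 million years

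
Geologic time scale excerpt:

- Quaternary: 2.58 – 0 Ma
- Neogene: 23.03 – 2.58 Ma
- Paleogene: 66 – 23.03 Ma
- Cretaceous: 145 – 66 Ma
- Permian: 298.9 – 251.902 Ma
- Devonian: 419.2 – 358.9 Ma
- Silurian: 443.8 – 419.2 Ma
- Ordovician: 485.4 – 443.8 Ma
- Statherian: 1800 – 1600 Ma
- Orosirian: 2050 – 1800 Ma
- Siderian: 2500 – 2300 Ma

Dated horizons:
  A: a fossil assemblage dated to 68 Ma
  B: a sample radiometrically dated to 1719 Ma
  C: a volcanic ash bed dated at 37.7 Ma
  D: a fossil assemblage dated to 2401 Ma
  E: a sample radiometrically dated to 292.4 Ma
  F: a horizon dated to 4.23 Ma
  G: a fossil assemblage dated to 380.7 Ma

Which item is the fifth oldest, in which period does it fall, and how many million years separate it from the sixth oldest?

Sorted oldest-first by Ma: D (2401), B (1719), G (380.7), E (292.4), A (68), C (37.7), F (4.23).
The fifth oldest is A at 68 Ma, which lies in 145–66 Ma: the Cretaceous.
The sixth oldest is C at 37.7 Ma; separation = |68 − 37.7| = 30.3 Myr.

A, in the Cretaceous; 30.3 million years to C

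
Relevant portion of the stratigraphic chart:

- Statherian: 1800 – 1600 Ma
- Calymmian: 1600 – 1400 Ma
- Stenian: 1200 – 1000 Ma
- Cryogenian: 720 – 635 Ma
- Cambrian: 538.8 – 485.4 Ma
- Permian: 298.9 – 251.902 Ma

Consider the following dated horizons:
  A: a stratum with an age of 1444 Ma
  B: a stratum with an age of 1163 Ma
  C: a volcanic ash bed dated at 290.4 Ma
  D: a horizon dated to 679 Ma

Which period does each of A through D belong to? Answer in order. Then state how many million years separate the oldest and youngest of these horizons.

A: 1444 Ma lies in 1600–1400 Ma, so Calymmian.
B: 1163 Ma lies in 1200–1000 Ma, so Stenian.
C: 290.4 Ma lies in 298.9–251.902 Ma, so Permian.
D: 679 Ma lies in 720–635 Ma, so Cryogenian.
Oldest = 1444 Ma, youngest = 290.4 Ma → span 1153.6 Myr.

A — Calymmian; B — Stenian; C — Permian; D — Cryogenian; span 1153.6 million years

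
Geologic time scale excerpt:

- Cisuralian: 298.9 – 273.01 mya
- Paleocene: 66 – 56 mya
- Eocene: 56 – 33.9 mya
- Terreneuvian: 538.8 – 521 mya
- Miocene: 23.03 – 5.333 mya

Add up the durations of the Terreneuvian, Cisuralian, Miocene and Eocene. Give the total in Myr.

83.487 million years

Each duration: Terreneuvian = 17.8; Cisuralian = 25.89; Miocene = 17.697; Eocene = 22.1.
Sum: 17.8 + 25.89 + 17.697 + 22.1 = 83.487 Myr.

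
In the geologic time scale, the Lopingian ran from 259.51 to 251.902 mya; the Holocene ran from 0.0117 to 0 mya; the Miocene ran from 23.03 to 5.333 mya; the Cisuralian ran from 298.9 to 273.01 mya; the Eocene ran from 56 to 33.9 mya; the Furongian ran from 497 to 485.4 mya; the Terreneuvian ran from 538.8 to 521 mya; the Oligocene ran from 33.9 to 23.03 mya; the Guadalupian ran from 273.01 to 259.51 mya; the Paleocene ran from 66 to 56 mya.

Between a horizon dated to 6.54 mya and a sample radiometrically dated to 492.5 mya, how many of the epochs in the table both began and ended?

6

The older date is 492.5 Ma and the younger is 6.54 Ma.
Epochs with start < 492.5 and end > 6.54 Ma: Cisuralian (298.9–273.01), Guadalupian (273.01–259.51), Lopingian (259.51–251.902), Paleocene (66–56), Eocene (56–33.9), Oligocene (33.9–23.03).
That is 6 complete epochs.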